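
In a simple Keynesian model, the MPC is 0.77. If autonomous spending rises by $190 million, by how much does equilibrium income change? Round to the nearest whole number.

The multiplier is 1/(1 − MPC) = 1/0.23.
ΔY = 190/0.23 = 826.09 ≈ 826

ΔY ≈ 826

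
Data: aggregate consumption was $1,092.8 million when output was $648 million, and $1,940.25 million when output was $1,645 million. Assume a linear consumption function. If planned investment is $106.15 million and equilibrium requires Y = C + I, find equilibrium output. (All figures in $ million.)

Y = 4321

MPC = (1940.25 − 1092.8)/(1645 − 648) = 847.45/997 = 0.85
a = 1092.8 − 0.85(648) = 542
Equilibrium: Y = 542 + 0.85Y + 106.15
0.15Y = 648.15, so Y = 648.15/0.15 = 4321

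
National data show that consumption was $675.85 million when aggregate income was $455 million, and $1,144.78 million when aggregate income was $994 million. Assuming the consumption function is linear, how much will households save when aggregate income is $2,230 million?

S = 9.9

MPC = (1144.78 − 675.85)/(994 − 455) = 468.93/539 = 0.87
a = 675.85 − 0.87(455) = 675.85 − 395.85 = 280
C = 280 + 0.87(2230) = 2220.1
S = 2230 − 2220.1 = 9.9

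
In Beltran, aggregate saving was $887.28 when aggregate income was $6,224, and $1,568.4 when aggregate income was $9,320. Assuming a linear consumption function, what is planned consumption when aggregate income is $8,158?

C = 6845.24

MPS = ΔS/ΔY = (1568.4 − 887.28)/(9320 − 6224) = 681.12/3096 = 0.22
MPC = 1 − MPS = 0.78
Autonomous saving = 887.28 − 0.22(6224) = -482, so a = 482
C = 482 + 0.78(8158) = 482 + 6363.24 = 6845.24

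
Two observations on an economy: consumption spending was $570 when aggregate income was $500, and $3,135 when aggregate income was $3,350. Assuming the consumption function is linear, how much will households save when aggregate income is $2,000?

S = 80

MPC = (3135 − 570)/(3350 − 500) = 2565/2850 = 0.9
a = 570 − 0.9(500) = 570 − 450 = 120
C = 120 + 0.9(2000) = 1920
S = 2000 − 1920 = 80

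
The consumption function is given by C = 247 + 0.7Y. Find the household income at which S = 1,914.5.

Y = 7205

S = Y − C = -247 + 0.3Y
-247 + 0.3Y = 1914.5, so 0.3Y = 2161.5 and Y = 7205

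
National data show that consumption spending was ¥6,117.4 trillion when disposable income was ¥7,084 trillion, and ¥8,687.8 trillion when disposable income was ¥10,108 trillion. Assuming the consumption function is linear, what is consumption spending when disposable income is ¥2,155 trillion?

C = 1927.75

MPC = (8687.8 − 6117.4)/(10108 − 7084) = 2570.4/3024 = 0.85
a = 6117.4 − 0.85(7084) = 6117.4 − 6021.4 = 96
C = 96 + 0.85(2155) = 96 + 1831.75 = 1927.75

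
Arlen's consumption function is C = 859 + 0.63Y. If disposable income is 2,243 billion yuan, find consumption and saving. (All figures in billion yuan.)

C = 859 + 0.63(2243) = 859 + 1413.09 = 2272.09
S = Y − C = 2243 − 2272.09 = -29.09

C = 2272.09; S = -29.09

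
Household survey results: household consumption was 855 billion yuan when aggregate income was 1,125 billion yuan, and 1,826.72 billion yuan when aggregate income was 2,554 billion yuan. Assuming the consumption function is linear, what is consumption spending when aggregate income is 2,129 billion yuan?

C = 1537.72

MPC = (1826.72 − 855)/(2554 − 1125) = 971.72/1429 = 0.68
a = 855 − 0.68(1125) = 855 − 765 = 90
C = 90 + 0.68(2129) = 90 + 1447.72 = 1537.72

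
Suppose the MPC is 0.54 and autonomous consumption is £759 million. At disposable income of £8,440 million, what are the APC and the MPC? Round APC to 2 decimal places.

MPC = 0.54 (the slope of the consumption function)
C = 759 + 0.54(8440) = 5316.6, so APC = 5316.6/8440 = 0.63

APC = 0.63; MPC = 0.54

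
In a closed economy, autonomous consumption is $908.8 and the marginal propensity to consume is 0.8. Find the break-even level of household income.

At break-even, C = Y: 908.8 + 0.8Y = Y
0.2Y = 908.8, so Y = 908.8/0.2 = 4544

Y = 4544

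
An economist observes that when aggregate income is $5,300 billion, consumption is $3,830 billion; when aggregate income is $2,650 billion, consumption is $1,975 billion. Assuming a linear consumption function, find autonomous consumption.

MPC = ΔC/ΔY = (3830 − 1975)/(5300 − 2650) = 1855/2650 = 0.7
a = C − MPC·Y = 1975 − 0.7(2650) = 1975 − 1855 = 120

a = 120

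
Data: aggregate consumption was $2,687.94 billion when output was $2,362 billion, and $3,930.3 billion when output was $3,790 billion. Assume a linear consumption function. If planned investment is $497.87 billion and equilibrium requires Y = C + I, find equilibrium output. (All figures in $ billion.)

Y = 8699

MPC = (3930.3 − 2687.94)/(3790 − 2362) = 1242.36/1428 = 0.87
a = 2687.94 − 0.87(2362) = 633
Equilibrium: Y = 633 + 0.87Y + 497.87
0.13Y = 1130.87, so Y = 1130.87/0.13 = 8699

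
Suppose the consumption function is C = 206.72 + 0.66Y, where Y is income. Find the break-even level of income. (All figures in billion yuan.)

At break-even, C = Y: 206.72 + 0.66Y = Y
0.34Y = 206.72, so Y = 206.72/0.34 = 608

Y = 608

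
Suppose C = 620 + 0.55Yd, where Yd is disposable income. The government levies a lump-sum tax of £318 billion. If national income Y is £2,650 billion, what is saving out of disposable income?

Yd = Y − T = 2650 − 318 = 2332
C = 620 + 0.55(2332) = 620 + 1282.6 = 1902.6
S = Yd − C = 2332 − 1902.6 = 429.4

S = 429.4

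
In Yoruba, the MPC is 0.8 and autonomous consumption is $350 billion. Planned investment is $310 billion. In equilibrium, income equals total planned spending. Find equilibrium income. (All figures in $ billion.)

Y = C + I = 350 + 0.8Y + 310
Y − 0.8Y = 660
0.2Y = 660, so Y = 660/0.2 = 3300

Y = 3300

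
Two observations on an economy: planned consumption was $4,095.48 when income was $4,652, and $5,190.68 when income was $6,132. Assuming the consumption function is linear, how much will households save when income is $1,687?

S = -214.38

MPC = (5190.68 − 4095.48)/(6132 − 4652) = 1095.2/1480 = 0.74
a = 4095.48 − 0.74(4652) = 4095.48 − 3442.48 = 653
C = 653 + 0.74(1687) = 1901.38
S = 1687 − 1901.38 = -214.38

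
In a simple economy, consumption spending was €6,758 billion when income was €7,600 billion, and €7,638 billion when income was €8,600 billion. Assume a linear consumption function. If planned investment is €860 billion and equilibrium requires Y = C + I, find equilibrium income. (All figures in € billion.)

MPC = (7638 − 6758)/(8600 − 7600) = 880/1000 = 0.88
a = 6758 − 0.88(7600) = 70
Equilibrium: Y = 70 + 0.88Y + 860
0.12Y = 930, so Y = 930/0.12 = 7750

Y = 7750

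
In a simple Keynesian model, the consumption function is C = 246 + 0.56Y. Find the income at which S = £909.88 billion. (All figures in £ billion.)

S = Y − C = -246 + 0.44Y
-246 + 0.44Y = 909.88, so 0.44Y = 1155.88 and Y = 2627

Y = 2627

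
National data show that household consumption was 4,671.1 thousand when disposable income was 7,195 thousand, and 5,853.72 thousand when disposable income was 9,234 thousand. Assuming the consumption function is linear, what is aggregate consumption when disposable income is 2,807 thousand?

C = 2126.06

MPC = (5853.72 − 4671.1)/(9234 − 7195) = 1182.62/2039 = 0.58
a = 4671.1 − 0.58(7195) = 4671.1 − 4173.1 = 498
C = 498 + 0.58(2807) = 498 + 1628.06 = 2126.06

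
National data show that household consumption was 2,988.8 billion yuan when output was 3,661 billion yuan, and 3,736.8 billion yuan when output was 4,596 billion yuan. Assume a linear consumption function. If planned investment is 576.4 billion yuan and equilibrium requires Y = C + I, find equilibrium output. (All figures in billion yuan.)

MPC = (3736.8 − 2988.8)/(4596 − 3661) = 748/935 = 0.8
a = 2988.8 − 0.8(3661) = 60
Equilibrium: Y = 60 + 0.8Y + 576.4
0.2Y = 636.4, so Y = 636.4/0.2 = 3182

Y = 3182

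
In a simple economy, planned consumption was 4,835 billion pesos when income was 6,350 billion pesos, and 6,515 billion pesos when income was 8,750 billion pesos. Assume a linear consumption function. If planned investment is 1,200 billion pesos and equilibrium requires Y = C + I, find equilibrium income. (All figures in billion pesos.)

MPC = (6515 − 4835)/(8750 − 6350) = 1680/2400 = 0.7
a = 4835 − 0.7(6350) = 390
Equilibrium: Y = 390 + 0.7Y + 1200
0.3Y = 1590, so Y = 1590/0.3 = 5300

Y = 5300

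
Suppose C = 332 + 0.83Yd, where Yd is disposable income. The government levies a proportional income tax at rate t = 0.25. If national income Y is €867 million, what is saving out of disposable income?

S = -221.4575

Yd = (1 − 0.25)(867) = 0.75(867) = 650.25
C = 332 + 0.83(650.25) = 332 + 539.7075 = 871.7075
S = Yd − C = 650.25 − 871.7075 = -221.4575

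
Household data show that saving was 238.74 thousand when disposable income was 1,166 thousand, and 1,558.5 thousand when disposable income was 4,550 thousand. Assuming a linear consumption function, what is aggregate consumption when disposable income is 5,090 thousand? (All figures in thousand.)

MPS = ΔS/ΔY = (1558.5 − 238.74)/(4550 − 1166) = 1319.76/3384 = 0.39
MPC = 1 − MPS = 0.61
Autonomous saving = 238.74 − 0.39(1166) = -216, so a = 216
C = 216 + 0.61(5090) = 216 + 3104.9 = 3320.9

C = 3320.9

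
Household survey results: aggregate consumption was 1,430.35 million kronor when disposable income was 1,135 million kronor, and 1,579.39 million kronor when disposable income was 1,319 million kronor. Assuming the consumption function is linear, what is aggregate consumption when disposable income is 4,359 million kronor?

C = 4041.79

MPC = (1579.39 − 1430.35)/(1319 − 1135) = 149.04/184 = 0.81
a = 1430.35 − 0.81(1135) = 1430.35 − 919.35 = 511
C = 511 + 0.81(4359) = 511 + 3530.79 = 4041.79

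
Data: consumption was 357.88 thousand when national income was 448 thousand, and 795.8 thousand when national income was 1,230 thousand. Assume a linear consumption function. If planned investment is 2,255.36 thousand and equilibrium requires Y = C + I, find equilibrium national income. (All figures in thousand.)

Y = 5369

MPC = (795.8 − 357.88)/(1230 − 448) = 437.92/782 = 0.56
a = 357.88 − 0.56(448) = 107
Equilibrium: Y = 107 + 0.56Y + 2255.36
0.44Y = 2362.36, so Y = 2362.36/0.44 = 5369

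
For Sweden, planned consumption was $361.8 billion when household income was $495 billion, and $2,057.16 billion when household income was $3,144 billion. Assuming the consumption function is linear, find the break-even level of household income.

Y = 125

MPC = (2057.16 − 361.8)/(3144 − 495) = 1695.36/2649 = 0.64
a = 361.8 − 0.64(495) = 361.8 − 316.8 = 45
Break-even: Y = a/(1−MPC) = 45/0.36 = 125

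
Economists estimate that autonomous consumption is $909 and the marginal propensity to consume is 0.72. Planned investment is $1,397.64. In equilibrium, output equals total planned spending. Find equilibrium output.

Y = C + I = 909 + 0.72Y + 1397.64
Y − 0.72Y = 2306.64
0.28Y = 2306.64, so Y = 2306.64/0.28 = 8238

Y = 8238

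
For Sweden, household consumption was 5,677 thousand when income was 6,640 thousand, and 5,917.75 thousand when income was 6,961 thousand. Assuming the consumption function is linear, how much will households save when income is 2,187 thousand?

MPC = (5917.75 − 5677)/(6961 − 6640) = 240.75/321 = 0.75
a = 5677 − 0.75(6640) = 5677 − 4980 = 697
C = 697 + 0.75(2187) = 2337.25
S = 2187 − 2337.25 = -150.25

S = -150.25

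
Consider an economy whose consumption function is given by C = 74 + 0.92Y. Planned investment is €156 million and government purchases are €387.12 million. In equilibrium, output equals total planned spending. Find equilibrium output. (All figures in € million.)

Y = C + I + G = 74 + 0.92Y + 156 + 387.12
Y − 0.92Y = 617.12
0.08Y = 617.12, so Y = 617.12/0.08 = 7714

Y = 7714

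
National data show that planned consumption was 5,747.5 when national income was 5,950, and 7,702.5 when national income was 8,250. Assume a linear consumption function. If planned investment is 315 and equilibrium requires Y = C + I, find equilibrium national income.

MPC = (7702.5 − 5747.5)/(8250 − 5950) = 1955/2300 = 0.85
a = 5747.5 − 0.85(5950) = 690
Equilibrium: Y = 690 + 0.85Y + 315
0.15Y = 1005, so Y = 1005/0.15 = 6700

Y = 6700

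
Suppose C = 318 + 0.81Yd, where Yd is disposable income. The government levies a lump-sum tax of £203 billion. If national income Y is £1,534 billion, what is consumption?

C = 1396.11

Yd = Y − T = 1534 − 203 = 1331
C = 318 + 0.81(1331) = 318 + 1078.11 = 1396.11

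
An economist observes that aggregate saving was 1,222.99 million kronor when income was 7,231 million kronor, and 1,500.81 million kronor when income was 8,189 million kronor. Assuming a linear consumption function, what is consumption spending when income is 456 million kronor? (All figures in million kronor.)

C = 1197.76

MPS = ΔS/ΔY = (1500.81 − 1222.99)/(8189 − 7231) = 277.82/958 = 0.29
MPC = 1 − MPS = 0.71
Autonomous saving = 1222.99 − 0.29(7231) = -874, so a = 874
C = 874 + 0.71(456) = 874 + 323.76 = 1197.76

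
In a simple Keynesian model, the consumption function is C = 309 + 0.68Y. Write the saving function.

S = Y − C = Y − (309 + 0.68Y) = -309 + (1 − 0.68)Y

S = -309 + 0.32Y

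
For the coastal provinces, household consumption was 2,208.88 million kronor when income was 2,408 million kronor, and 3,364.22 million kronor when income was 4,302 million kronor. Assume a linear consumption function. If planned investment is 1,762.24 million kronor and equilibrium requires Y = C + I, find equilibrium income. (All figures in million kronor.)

MPC = (3364.22 − 2208.88)/(4302 − 2408) = 1155.34/1894 = 0.61
a = 2208.88 − 0.61(2408) = 740
Equilibrium: Y = 740 + 0.61Y + 1762.24
0.39Y = 2502.24, so Y = 2502.24/0.39 = 6416

Y = 6416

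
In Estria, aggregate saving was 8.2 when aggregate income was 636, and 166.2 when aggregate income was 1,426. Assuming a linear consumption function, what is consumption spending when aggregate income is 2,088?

MPS = ΔS/ΔY = (166.2 − 8.2)/(1426 − 636) = 158/790 = 0.2
MPC = 1 − MPS = 0.8
Autonomous saving = 8.2 − 0.2(636) = -119, so a = 119
C = 119 + 0.8(2088) = 119 + 1670.4 = 1789.4

C = 1789.4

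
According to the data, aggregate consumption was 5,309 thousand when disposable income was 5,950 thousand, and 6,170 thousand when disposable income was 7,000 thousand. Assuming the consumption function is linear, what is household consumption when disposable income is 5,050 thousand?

MPC = (6170 − 5309)/(7000 − 5950) = 861/1050 = 0.82
a = 5309 − 0.82(5950) = 5309 − 4879 = 430
C = 430 + 0.82(5050) = 430 + 4141 = 4571

C = 4571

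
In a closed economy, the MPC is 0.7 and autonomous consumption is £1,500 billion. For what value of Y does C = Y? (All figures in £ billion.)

Y = 5000

At break-even, C = Y: 1500 + 0.7Y = Y
0.3Y = 1500, so Y = 1500/0.3 = 5000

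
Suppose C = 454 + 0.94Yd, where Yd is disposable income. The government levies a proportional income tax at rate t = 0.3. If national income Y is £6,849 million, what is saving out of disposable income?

Yd = (1 − 0.3)(6849) = 0.7(6849) = 4794.3
C = 454 + 0.94(4794.3) = 454 + 4506.642 = 4960.642
S = Yd − C = 4794.3 − 4960.642 = -166.342

S = -166.342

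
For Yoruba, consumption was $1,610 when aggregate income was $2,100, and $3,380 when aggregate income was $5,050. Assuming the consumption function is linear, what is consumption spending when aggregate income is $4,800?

MPC = (3380 − 1610)/(5050 − 2100) = 1770/2950 = 0.6
a = 1610 − 0.6(2100) = 1610 − 1260 = 350
C = 350 + 0.6(4800) = 350 + 2880 = 3230

C = 3230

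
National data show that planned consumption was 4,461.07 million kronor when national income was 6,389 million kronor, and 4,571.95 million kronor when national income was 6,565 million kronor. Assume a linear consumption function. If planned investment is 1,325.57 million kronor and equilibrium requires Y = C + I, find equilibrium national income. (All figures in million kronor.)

MPC = (4571.95 − 4461.07)/(6565 − 6389) = 110.88/176 = 0.63
a = 4461.07 − 0.63(6389) = 436
Equilibrium: Y = 436 + 0.63Y + 1325.57
0.37Y = 1761.57, so Y = 1761.57/0.37 = 4761

Y = 4761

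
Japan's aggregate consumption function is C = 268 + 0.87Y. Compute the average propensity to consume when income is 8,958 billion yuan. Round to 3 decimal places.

APC = 0.900

C = 268 + 0.87(8958) = 8061.46
APC = C/Y = 8061.46/8958 = 0.900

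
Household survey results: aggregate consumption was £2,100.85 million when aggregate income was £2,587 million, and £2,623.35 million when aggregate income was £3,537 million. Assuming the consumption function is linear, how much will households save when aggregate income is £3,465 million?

S = 881.25

MPC = (2623.35 − 2100.85)/(3537 − 2587) = 522.5/950 = 0.55
a = 2100.85 − 0.55(2587) = 2100.85 − 1422.85 = 678
C = 678 + 0.55(3465) = 2583.75
S = 3465 − 2583.75 = 881.25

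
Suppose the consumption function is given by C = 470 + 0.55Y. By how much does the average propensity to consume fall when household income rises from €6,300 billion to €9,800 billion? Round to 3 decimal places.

ΔAPC = 0.027

At Y = 6300: C = 470 + 0.55(6300) = 3935, APC = 3935/6300 = 0.6246
At Y = 9800: C = 5860, APC = 5860/9800 = 0.5980
Fall in APC = 0.6246 − 0.5980 = 0.0266 ≈ 0.027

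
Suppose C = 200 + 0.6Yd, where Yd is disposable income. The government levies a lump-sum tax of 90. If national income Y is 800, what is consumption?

Yd = Y − T = 800 − 90 = 710
C = 200 + 0.6(710) = 200 + 426 = 626

C = 626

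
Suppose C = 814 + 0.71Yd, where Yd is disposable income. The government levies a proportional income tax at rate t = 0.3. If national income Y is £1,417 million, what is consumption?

C = 1518.249

Yd = (1 − 0.3)(1417) = 0.7(1417) = 991.9
C = 814 + 0.71(991.9) = 814 + 704.249 = 1518.249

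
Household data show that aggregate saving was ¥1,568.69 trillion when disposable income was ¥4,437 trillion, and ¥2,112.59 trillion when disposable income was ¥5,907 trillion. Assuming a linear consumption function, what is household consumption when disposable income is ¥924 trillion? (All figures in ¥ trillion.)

MPS = ΔS/ΔY = (2112.59 − 1568.69)/(5907 − 4437) = 543.9/1470 = 0.37
MPC = 1 − MPS = 0.63
Autonomous saving = 1568.69 − 0.37(4437) = -73, so a = 73
C = 73 + 0.63(924) = 73 + 582.12 = 655.12

C = 655.12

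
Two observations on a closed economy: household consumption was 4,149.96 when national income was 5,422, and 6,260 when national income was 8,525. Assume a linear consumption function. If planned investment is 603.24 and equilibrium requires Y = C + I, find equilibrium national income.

MPC = (6260 − 4149.96)/(8525 − 5422) = 2110.04/3103 = 0.68
a = 4149.96 − 0.68(5422) = 463
Equilibrium: Y = 463 + 0.68Y + 603.24
0.32Y = 1066.24, so Y = 1066.24/0.32 = 3332

Y = 3332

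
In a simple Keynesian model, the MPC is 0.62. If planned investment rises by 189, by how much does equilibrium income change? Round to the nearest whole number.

The multiplier is 1/(1 − MPC) = 1/0.38.
ΔY = 189/0.38 = 497.37 ≈ 497

ΔY ≈ 497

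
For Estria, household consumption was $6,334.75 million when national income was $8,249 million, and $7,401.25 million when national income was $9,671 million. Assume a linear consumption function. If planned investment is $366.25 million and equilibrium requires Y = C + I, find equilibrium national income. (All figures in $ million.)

MPC = (7401.25 − 6334.75)/(9671 − 8249) = 1066.5/1422 = 0.75
a = 6334.75 − 0.75(8249) = 148
Equilibrium: Y = 148 + 0.75Y + 366.25
0.25Y = 514.25, so Y = 514.25/0.25 = 2057

Y = 2057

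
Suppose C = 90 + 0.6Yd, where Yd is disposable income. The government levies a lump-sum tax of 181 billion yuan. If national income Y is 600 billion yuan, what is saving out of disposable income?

S = 77.6

Yd = Y − T = 600 − 181 = 419
C = 90 + 0.6(419) = 90 + 251.4 = 341.4
S = Yd − C = 419 − 341.4 = 77.6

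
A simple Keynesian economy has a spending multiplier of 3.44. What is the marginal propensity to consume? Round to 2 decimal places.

k = 1/(1 − MPC), so 1 − MPC = 1/k = 1/3.44 = 0.2907
MPC = 1 − 0.2907 = 0.71

MPC = 0.71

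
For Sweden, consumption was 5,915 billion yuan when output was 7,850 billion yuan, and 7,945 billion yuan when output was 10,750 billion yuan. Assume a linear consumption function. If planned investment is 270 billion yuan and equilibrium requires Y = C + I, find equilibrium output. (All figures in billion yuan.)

Y = 2300

MPC = (7945 − 5915)/(10750 − 7850) = 2030/2900 = 0.7
a = 5915 − 0.7(7850) = 420
Equilibrium: Y = 420 + 0.7Y + 270
0.3Y = 690, so Y = 690/0.3 = 2300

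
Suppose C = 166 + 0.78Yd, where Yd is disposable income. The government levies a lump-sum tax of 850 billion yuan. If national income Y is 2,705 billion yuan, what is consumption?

Yd = Y − T = 2705 − 850 = 1855
C = 166 + 0.78(1855) = 166 + 1446.9 = 1612.9

C = 1612.9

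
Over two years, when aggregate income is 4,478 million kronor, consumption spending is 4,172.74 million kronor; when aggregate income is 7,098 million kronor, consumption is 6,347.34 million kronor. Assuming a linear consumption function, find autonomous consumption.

a = 456

MPC = ΔC/ΔY = (6347.34 − 4172.74)/(7098 − 4478) = 2174.6/2620 = 0.83
a = C − MPC·Y = 4172.74 − 0.83(4478) = 4172.74 − 3716.74 = 456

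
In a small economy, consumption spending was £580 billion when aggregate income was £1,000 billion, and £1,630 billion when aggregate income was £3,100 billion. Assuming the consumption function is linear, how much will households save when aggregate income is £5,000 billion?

MPC = (1630 − 580)/(3100 − 1000) = 1050/2100 = 0.5
a = 580 − 0.5(1000) = 580 − 500 = 80
C = 80 + 0.5(5000) = 2580
S = 5000 − 2580 = 2420

S = 2420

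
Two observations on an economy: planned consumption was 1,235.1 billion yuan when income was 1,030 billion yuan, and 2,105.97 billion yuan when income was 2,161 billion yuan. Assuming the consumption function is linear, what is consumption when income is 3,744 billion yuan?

C = 3324.88

MPC = (2105.97 − 1235.1)/(2161 − 1030) = 870.87/1131 = 0.77
a = 1235.1 − 0.77(1030) = 1235.1 − 793.1 = 442
C = 442 + 0.77(3744) = 442 + 2882.88 = 3324.88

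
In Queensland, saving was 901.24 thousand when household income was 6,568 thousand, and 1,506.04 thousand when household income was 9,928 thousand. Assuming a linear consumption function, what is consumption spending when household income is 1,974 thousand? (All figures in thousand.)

C = 1899.68

MPS = ΔS/ΔY = (1506.04 − 901.24)/(9928 − 6568) = 604.8/3360 = 0.18
MPC = 1 − MPS = 0.82
Autonomous saving = 901.24 − 0.18(6568) = -281, so a = 281
C = 281 + 0.82(1974) = 281 + 1618.68 = 1899.68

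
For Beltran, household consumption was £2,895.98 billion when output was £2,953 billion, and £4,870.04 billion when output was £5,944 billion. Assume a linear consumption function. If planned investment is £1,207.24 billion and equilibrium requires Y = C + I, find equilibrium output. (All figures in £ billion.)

MPC = (4870.04 − 2895.98)/(5944 − 2953) = 1974.06/2991 = 0.66
a = 2895.98 − 0.66(2953) = 947
Equilibrium: Y = 947 + 0.66Y + 1207.24
0.34Y = 2154.24, so Y = 2154.24/0.34 = 6336

Y = 6336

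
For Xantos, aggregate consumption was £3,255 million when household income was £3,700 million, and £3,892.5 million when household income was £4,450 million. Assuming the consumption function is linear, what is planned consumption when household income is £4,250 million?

MPC = (3892.5 − 3255)/(4450 − 3700) = 637.5/750 = 0.85
a = 3255 − 0.85(3700) = 3255 − 3145 = 110
C = 110 + 0.85(4250) = 110 + 3612.5 = 3722.5

C = 3722.5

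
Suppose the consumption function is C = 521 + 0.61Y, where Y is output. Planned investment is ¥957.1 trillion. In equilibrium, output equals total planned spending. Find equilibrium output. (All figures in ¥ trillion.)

Y = 3790

Y = C + I = 521 + 0.61Y + 957.1
Y − 0.61Y = 1478.1
0.39Y = 1478.1, so Y = 1478.1/0.39 = 3790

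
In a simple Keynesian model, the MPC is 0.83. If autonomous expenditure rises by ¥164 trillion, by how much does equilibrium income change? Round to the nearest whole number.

The multiplier is 1/(1 − MPC) = 1/0.17.
ΔY = 164/0.17 = 964.71 ≈ 965

ΔY ≈ 965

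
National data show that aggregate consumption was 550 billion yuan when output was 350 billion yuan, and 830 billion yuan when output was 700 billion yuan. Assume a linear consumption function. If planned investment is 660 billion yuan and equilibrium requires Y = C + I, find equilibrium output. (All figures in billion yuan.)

MPC = (830 − 550)/(700 − 350) = 280/350 = 0.8
a = 550 − 0.8(350) = 270
Equilibrium: Y = 270 + 0.8Y + 660
0.2Y = 930, so Y = 930/0.2 = 4650

Y = 4650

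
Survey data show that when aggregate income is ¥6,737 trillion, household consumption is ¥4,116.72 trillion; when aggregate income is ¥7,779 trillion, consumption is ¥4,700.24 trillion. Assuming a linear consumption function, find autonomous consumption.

MPC = ΔC/ΔY = (4700.24 − 4116.72)/(7779 − 6737) = 583.52/1042 = 0.56
a = C − MPC·Y = 4116.72 − 0.56(6737) = 4116.72 − 3772.72 = 344

a = 344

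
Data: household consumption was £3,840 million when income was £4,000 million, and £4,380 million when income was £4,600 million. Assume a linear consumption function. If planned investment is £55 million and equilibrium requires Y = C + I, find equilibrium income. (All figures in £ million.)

MPC = (4380 − 3840)/(4600 − 4000) = 540/600 = 0.9
a = 3840 − 0.9(4000) = 240
Equilibrium: Y = 240 + 0.9Y + 55
0.1Y = 295, so Y = 295/0.1 = 2950

Y = 2950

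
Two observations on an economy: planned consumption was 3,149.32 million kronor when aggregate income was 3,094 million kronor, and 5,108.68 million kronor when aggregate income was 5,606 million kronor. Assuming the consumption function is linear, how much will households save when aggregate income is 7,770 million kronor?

MPC = (5108.68 − 3149.32)/(5606 − 3094) = 1959.36/2512 = 0.78
a = 3149.32 − 0.78(3094) = 3149.32 − 2413.32 = 736
C = 736 + 0.78(7770) = 6796.6
S = 7770 − 6796.6 = 973.4

S = 973.4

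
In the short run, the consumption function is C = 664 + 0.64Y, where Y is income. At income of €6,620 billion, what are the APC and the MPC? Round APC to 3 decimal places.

APC = 0.740; MPC = 0.64

MPC = 0.64 (the slope of the consumption function)
C = 664 + 0.64(6620) = 4900.8, so APC = 4900.8/6620 = 0.740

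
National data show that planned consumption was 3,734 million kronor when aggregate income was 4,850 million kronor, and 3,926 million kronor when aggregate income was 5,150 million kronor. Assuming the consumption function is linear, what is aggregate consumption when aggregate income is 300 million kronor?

MPC = (3926 − 3734)/(5150 − 4850) = 192/300 = 0.64
a = 3734 − 0.64(4850) = 3734 − 3104 = 630
C = 630 + 0.64(300) = 630 + 192 = 822

C = 822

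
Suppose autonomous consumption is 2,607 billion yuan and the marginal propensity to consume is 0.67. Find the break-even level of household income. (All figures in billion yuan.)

Y = 7900

At break-even, C = Y: 2607 + 0.67Y = Y
0.33Y = 2607, so Y = 2607/0.33 = 7900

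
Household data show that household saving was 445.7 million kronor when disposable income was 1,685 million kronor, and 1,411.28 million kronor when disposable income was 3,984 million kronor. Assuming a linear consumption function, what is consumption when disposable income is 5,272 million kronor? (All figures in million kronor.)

MPS = ΔS/ΔY = (1411.28 − 445.7)/(3984 − 1685) = 965.58/2299 = 0.42
MPC = 1 − MPS = 0.58
Autonomous saving = 445.7 − 0.42(1685) = -262, so a = 262
C = 262 + 0.58(5272) = 262 + 3057.76 = 3319.76

C = 3319.76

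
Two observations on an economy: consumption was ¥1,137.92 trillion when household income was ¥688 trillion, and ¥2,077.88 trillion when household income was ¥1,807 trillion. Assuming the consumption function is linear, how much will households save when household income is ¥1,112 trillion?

MPC = (2077.88 − 1137.92)/(1807 − 688) = 939.96/1119 = 0.84
a = 1137.92 − 0.84(688) = 1137.92 − 577.92 = 560
C = 560 + 0.84(1112) = 1494.08
S = 1112 − 1494.08 = -382.08

S = -382.08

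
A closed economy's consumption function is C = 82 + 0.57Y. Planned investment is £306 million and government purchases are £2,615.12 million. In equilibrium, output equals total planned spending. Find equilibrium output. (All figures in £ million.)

Y = 6984

Y = C + I + G = 82 + 0.57Y + 306 + 2615.12
Y − 0.57Y = 3003.12
0.43Y = 3003.12, so Y = 3003.12/0.43 = 6984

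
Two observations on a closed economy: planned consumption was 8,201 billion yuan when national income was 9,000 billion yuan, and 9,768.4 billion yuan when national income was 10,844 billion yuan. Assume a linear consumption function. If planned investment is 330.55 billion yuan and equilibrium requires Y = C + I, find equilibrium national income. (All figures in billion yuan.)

MPC = (9768.4 − 8201)/(10844 − 9000) = 1567.4/1844 = 0.85
a = 8201 − 0.85(9000) = 551
Equilibrium: Y = 551 + 0.85Y + 330.55
0.15Y = 881.55, so Y = 881.55/0.15 = 5877

Y = 5877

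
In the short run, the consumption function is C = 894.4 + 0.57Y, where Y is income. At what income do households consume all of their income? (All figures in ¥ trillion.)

At break-even, C = Y: 894.4 + 0.57Y = Y
0.43Y = 894.4, so Y = 894.4/0.43 = 2080

Y = 2080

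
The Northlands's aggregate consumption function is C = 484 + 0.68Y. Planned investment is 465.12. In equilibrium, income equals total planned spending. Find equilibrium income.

Y = 2966

Y = C + I = 484 + 0.68Y + 465.12
Y − 0.68Y = 949.12
0.32Y = 949.12, so Y = 949.12/0.32 = 2966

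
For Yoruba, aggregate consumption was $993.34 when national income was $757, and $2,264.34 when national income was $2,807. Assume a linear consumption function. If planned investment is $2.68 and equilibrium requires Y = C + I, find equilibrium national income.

Y = 1386

MPC = (2264.34 − 993.34)/(2807 − 757) = 1271/2050 = 0.62
a = 993.34 − 0.62(757) = 524
Equilibrium: Y = 524 + 0.62Y + 2.68
0.38Y = 526.68, so Y = 526.68/0.38 = 1386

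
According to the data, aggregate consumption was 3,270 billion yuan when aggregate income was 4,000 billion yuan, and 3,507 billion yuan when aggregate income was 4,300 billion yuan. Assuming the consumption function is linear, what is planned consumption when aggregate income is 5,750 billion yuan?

MPC = (3507 − 3270)/(4300 − 4000) = 237/300 = 0.79
a = 3270 − 0.79(4000) = 3270 − 3160 = 110
C = 110 + 0.79(5750) = 110 + 4542.5 = 4652.5

C = 4652.5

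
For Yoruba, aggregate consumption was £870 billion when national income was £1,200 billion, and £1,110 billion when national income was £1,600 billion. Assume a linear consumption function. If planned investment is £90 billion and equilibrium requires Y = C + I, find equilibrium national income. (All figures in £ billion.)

Y = 600

MPC = (1110 − 870)/(1600 − 1200) = 240/400 = 0.6
a = 870 − 0.6(1200) = 150
Equilibrium: Y = 150 + 0.6Y + 90
0.4Y = 240, so Y = 240/0.4 = 600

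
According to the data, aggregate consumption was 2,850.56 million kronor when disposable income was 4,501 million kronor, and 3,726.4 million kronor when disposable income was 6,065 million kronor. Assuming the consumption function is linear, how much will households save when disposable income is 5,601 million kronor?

MPC = (3726.4 − 2850.56)/(6065 − 4501) = 875.84/1564 = 0.56
a = 2850.56 − 0.56(4501) = 2850.56 − 2520.56 = 330
C = 330 + 0.56(5601) = 3466.56
S = 5601 − 3466.56 = 2134.44

S = 2134.44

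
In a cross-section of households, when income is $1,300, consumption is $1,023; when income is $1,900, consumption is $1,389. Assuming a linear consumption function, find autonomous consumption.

a = 230

MPC = ΔC/ΔY = (1389 − 1023)/(1900 − 1300) = 366/600 = 0.61
a = C − MPC·Y = 1023 − 0.61(1300) = 1023 − 793 = 230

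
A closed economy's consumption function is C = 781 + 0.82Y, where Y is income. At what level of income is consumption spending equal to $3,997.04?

781 + 0.82Y = 3997.04
0.82Y = 3216.04, so Y = 3216.04/0.82 = 3922

Y = 3922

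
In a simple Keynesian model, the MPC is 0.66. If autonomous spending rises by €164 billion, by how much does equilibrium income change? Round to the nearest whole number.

ΔY ≈ 482

The multiplier is 1/(1 − MPC) = 1/0.34.
ΔY = 164/0.34 = 482.35 ≈ 482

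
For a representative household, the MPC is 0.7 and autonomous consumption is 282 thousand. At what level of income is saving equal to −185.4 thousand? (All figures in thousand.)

Y = 322

S = Y − C = -282 + 0.3Y
-282 + 0.3Y = -185.4, so 0.3Y = 96.6 and Y = 322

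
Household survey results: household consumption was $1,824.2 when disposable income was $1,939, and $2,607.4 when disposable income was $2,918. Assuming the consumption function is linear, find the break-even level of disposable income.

MPC = (2607.4 − 1824.2)/(2918 − 1939) = 783.2/979 = 0.8
a = 1824.2 − 0.8(1939) = 1824.2 − 1551.2 = 273
Break-even: Y = a/(1−MPC) = 273/0.2 = 1365

Y = 1365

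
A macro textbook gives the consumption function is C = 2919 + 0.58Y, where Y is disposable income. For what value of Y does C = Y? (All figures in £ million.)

Y = 6950

At break-even, C = Y: 2919 + 0.58Y = Y
0.42Y = 2919, so Y = 2919/0.42 = 6950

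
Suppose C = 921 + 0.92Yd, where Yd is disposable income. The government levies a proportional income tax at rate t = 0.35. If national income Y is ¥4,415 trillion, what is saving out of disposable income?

S = -691.42

Yd = (1 − 0.35)(4415) = 0.65(4415) = 2869.75
C = 921 + 0.92(2869.75) = 921 + 2640.17 = 3561.17
S = Yd − C = 2869.75 − 3561.17 = -691.42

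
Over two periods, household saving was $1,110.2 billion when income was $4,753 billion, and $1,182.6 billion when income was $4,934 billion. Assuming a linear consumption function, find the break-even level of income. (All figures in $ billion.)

MPS = ΔS/ΔY = (1182.6 − 1110.2)/(4934 − 4753) = 72.4/181 = 0.4
MPC = 1 − MPS = 0.6
From S(4753) = 1110.2: −a + 0.4(4753) = 1110.2, so a = 1901.2 − 1110.2 = 791
Break-even (S = 0): Y = a/MPS = 791/0.4 = 1977.5

Y = 1977.5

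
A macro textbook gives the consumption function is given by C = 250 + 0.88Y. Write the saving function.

S = Y − C = Y − (250 + 0.88Y) = -250 + (1 − 0.88)Y

S = -250 + 0.12Y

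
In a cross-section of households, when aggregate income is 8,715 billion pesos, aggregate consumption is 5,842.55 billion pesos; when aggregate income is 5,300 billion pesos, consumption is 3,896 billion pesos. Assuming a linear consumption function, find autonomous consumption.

MPC = ΔC/ΔY = (5842.55 − 3896)/(8715 − 5300) = 1946.55/3415 = 0.57
a = C − MPC·Y = 3896 − 0.57(5300) = 3896 − 3021 = 875

a = 875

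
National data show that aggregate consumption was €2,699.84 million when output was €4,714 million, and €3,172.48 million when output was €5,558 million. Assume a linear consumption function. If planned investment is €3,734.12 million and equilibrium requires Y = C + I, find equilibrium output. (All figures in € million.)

Y = 8623

MPC = (3172.48 − 2699.84)/(5558 − 4714) = 472.64/844 = 0.56
a = 2699.84 − 0.56(4714) = 60
Equilibrium: Y = 60 + 0.56Y + 3734.12
0.44Y = 3794.12, so Y = 3794.12/0.44 = 8623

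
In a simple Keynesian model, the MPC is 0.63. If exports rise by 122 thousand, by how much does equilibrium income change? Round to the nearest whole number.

ΔY ≈ 330

The multiplier is 1/(1 − MPC) = 1/0.37.
ΔY = 122/0.37 = 329.73 ≈ 330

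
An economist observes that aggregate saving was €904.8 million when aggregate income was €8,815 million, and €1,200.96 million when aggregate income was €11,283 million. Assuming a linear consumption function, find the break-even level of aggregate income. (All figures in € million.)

MPS = ΔS/ΔY = (1200.96 − 904.8)/(11283 − 8815) = 296.16/2468 = 0.12
MPC = 1 − MPS = 0.88
From S(8815) = 904.8: −a + 0.12(8815) = 904.8, so a = 1057.8 − 904.8 = 153
Break-even (S = 0): Y = a/MPS = 153/0.12 = 1275

Y = 1275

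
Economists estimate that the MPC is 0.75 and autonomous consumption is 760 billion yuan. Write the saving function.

S = -760 + 0.25Y

S = Y − C = Y − (760 + 0.75Y) = -760 + (1 − 0.75)Y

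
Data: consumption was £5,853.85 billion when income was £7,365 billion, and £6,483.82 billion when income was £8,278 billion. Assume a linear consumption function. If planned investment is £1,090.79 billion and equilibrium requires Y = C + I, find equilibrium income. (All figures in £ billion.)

Y = 6009

MPC = (6483.82 − 5853.85)/(8278 − 7365) = 629.97/913 = 0.69
a = 5853.85 − 0.69(7365) = 772
Equilibrium: Y = 772 + 0.69Y + 1090.79
0.31Y = 1862.79, so Y = 1862.79/0.31 = 6009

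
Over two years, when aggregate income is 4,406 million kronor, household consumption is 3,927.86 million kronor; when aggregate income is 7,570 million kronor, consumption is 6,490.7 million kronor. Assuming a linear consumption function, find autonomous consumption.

a = 359

MPC = ΔC/ΔY = (6490.7 − 3927.86)/(7570 − 4406) = 2562.84/3164 = 0.81
a = C − MPC·Y = 3927.86 − 0.81(4406) = 3927.86 − 3568.86 = 359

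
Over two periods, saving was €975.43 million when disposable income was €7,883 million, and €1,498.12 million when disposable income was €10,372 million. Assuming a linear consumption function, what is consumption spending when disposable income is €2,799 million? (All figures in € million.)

MPS = ΔS/ΔY = (1498.12 − 975.43)/(10372 − 7883) = 522.69/2489 = 0.21
MPC = 1 − MPS = 0.79
Autonomous saving = 975.43 − 0.21(7883) = -680, so a = 680
C = 680 + 0.79(2799) = 680 + 2211.21 = 2891.21

C = 2891.21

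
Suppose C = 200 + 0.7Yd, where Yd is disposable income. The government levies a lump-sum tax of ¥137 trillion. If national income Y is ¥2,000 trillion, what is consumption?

C = 1504.1

Yd = Y − T = 2000 − 137 = 1863
C = 200 + 0.7(1863) = 200 + 1304.1 = 1504.1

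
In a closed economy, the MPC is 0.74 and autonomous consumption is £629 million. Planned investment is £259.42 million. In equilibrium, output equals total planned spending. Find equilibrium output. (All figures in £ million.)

Y = C + I = 629 + 0.74Y + 259.42
Y − 0.74Y = 888.42
0.26Y = 888.42, so Y = 888.42/0.26 = 3417

Y = 3417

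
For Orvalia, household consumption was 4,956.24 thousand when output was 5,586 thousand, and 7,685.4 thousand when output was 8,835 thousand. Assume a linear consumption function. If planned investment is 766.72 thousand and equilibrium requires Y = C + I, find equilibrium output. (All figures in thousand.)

MPC = (7685.4 − 4956.24)/(8835 − 5586) = 2729.16/3249 = 0.84
a = 4956.24 − 0.84(5586) = 264
Equilibrium: Y = 264 + 0.84Y + 766.72
0.16Y = 1030.72, so Y = 1030.72/0.16 = 6442

Y = 6442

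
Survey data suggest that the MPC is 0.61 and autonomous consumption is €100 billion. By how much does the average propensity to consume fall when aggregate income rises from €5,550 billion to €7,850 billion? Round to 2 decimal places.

At Y = 5550: C = 100 + 0.61(5550) = 3485.5, APC = 3485.5/5550 = 0.628
At Y = 7850: C = 4888.5, APC = 4888.5/7850 = 0.623
Fall in APC = 0.628 − 0.623 = 0.005 ≈ 0.01

ΔAPC = 0.01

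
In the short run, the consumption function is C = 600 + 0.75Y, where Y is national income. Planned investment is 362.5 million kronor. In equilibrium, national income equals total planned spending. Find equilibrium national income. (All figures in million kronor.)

Y = C + I = 600 + 0.75Y + 362.5
Y − 0.75Y = 962.5
0.25Y = 962.5, so Y = 962.5/0.25 = 3850

Y = 3850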